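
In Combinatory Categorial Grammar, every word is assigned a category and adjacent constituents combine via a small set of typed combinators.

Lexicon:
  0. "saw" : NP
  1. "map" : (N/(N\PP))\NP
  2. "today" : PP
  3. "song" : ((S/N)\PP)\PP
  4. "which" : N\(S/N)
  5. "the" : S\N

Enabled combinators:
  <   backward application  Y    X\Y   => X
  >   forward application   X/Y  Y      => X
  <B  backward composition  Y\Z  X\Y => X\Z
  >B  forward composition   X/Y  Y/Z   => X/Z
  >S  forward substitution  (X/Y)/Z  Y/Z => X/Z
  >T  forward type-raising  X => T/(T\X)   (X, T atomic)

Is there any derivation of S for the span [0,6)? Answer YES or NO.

YES

[0,6] S   <
  [0,5] N   >
    [0,2] N/(N\PP)   <
      [0,1] "saw" : NP
      [1,2] "map" : (N/(N\PP))\NP
    [2,5] N\PP   <B
      [2,4] (S/N)\PP   <
        [2,3] "today" : PP
        [3,4] "song" : ((S/N)\PP)\PP
      [4,5] "which" : N\(S/N)
  [5,6] "the" : S\N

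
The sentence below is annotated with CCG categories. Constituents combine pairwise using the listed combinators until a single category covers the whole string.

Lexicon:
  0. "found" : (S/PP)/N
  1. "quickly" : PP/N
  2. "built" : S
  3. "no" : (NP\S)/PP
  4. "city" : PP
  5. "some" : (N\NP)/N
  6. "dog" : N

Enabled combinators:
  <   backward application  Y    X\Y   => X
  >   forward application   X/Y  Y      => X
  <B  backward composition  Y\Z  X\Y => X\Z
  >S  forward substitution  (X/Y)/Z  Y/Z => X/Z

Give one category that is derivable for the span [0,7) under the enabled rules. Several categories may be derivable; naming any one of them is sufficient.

[0,7] S   >
  [0,2] S/N   >S
    [0,1] "found" : (S/PP)/N
    [1,2] "quickly" : PP/N
  [2,7] N   <
    [2,5] NP   <
      [2,3] "built" : S
      [3,5] NP\S   >
        [3,4] "no" : (NP\S)/PP
        [4,5] "city" : PP
    [5,7] N\NP   >
      [5,6] "some" : (N\NP)/N
      [6,7] "dog" : N

S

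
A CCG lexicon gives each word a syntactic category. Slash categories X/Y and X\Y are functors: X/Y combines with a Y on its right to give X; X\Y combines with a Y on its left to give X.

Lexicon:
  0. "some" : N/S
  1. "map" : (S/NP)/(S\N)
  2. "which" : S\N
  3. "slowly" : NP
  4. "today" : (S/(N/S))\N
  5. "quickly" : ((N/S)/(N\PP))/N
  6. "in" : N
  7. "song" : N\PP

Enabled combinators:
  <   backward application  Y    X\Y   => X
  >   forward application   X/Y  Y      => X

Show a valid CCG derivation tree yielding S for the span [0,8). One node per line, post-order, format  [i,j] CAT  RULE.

[0,8] S   >
  [0,5] S/(N/S)   <
    [0,4] N   >
      [0,1] "some" : N/S
      [1,4] S   >
        [1,3] S/NP   >
          [1,2] "map" : (S/NP)/(S\N)
          [2,3] "which" : S\N
        [3,4] "slowly" : NP
    [4,5] "today" : (S/(N/S))\N
  [5,8] N/S   >
    [5,7] (N/S)/(N\PP)   >
      [5,6] "quickly" : ((N/S)/(N\PP))/N
      [6,7] "in" : N
    [7,8] "song" : N\PP

[0,1] N/S  lex  "some"
[1,2] (S/NP)/(S\N)  lex  "map"
[2,3] S\N  lex  "which"
[1,3] S/NP  >  k=2
[3,4] NP  lex  "slowly"
[1,4] S  >  k=3
[0,4] N  >  k=1
[4,5] (S/(N/S))\N  lex  "today"
[0,5] S/(N/S)  <  k=4
[5,6] ((N/S)/(N\PP))/N  lex  "quickly"
[6,7] N  lex  "in"
[5,7] (N/S)/(N\PP)  >  k=6
[7,8] N\PP  lex  "song"
[5,8] N/S  >  k=7
[0,8] S  >  k=5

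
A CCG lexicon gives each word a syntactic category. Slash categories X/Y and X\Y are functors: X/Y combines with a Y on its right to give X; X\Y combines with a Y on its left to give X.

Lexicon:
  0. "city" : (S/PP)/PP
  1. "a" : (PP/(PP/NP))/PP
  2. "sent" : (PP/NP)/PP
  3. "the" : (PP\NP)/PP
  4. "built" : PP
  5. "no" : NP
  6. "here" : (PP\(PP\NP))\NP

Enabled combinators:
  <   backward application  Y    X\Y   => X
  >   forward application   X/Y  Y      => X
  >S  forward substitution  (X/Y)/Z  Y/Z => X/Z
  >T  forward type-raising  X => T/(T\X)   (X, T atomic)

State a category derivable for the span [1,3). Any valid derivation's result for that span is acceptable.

[0,7] S   >
  [0,3] S/PP   >S
    [0,1] "city" : (S/PP)/PP
    [1,3] PP/PP   >S
      [1,2] "a" : (PP/(PP/NP))/PP
      [2,3] "sent" : (PP/NP)/PP
  [3,7] PP   <
    [3,5] PP\NP   >
      [3,4] "the" : (PP\NP)/PP
      [4,5] "built" : PP
    [5,7] PP\(PP\NP)   <
      [5,6] "no" : NP
      [6,7] "here" : (PP\(PP\NP))\NP

PP/PP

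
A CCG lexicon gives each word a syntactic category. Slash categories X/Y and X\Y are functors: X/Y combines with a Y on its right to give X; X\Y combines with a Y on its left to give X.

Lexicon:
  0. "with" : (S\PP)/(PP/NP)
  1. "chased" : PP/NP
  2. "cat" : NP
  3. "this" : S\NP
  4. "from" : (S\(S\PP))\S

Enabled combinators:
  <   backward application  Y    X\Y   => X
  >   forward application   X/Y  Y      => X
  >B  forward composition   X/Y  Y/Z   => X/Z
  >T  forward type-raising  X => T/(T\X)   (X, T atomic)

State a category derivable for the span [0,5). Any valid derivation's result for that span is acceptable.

[0,5] S   <
  [0,2] S\PP   >
    [0,1] "with" : (S\PP)/(PP/NP)
    [1,2] "chased" : PP/NP
  [2,5] S\(S\PP)   <
    [2,4] S   >
      [2,3] S/(S\NP)   >T
        [2,3] "cat" : NP
      [3,4] "this" : S\NP
    [4,5] "from" : (S\(S\PP))\S

S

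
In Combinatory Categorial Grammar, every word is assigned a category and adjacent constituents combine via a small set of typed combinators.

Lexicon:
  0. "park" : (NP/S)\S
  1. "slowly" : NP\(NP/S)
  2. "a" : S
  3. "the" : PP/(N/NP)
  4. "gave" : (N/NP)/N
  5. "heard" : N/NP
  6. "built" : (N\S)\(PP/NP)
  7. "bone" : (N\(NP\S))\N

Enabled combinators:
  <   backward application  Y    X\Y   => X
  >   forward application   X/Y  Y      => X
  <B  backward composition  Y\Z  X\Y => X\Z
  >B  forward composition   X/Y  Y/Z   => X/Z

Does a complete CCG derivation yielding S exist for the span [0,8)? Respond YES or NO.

(NP/S)\S NP\(NP/S) S PP/(N/NP) (N/NP)/N N/NP (N\S)\(PP/NP) (N\(NP\S))\N
CKY chart[0,8] = {N}; S ∉ chart

NO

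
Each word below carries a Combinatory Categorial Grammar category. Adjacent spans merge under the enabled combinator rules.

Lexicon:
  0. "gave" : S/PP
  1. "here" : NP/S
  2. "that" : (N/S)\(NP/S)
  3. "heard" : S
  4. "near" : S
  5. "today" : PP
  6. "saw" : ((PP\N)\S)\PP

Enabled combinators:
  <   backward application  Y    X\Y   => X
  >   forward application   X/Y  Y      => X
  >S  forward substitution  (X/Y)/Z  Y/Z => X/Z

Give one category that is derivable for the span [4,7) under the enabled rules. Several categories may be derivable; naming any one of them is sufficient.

PP\N

[0,7] S   >
  [0,1] "gave" : S/PP
  [1,7] PP   <
    [1,4] N   >
      [1,3] N/S   <
        [1,2] "here" : NP/S
        [2,3] "that" : (N/S)\(NP/S)
      [3,4] "heard" : S
    [4,7] PP\N   <
      [4,5] "near" : S
      [5,7] (PP\N)\S   <
        [5,6] "today" : PP
        [6,7] "saw" : ((PP\N)\S)\PP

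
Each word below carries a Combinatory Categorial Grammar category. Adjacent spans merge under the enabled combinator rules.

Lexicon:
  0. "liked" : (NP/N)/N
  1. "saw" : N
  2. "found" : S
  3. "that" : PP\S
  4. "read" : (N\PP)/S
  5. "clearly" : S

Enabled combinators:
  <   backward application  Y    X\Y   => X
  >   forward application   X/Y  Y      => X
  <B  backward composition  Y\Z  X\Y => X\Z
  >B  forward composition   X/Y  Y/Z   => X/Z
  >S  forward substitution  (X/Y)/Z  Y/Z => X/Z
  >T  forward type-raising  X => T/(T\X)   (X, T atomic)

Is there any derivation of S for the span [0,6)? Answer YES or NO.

NO

(NP/N)/N N S PP\S (N\PP)/S S
CKY chart[0,6] = {N/(N\NP), NP, NP/(NP\NP), NP/(N\N), NP/(S\S), PP/(PP\NP), S/(S\NP)}; S ∉ chart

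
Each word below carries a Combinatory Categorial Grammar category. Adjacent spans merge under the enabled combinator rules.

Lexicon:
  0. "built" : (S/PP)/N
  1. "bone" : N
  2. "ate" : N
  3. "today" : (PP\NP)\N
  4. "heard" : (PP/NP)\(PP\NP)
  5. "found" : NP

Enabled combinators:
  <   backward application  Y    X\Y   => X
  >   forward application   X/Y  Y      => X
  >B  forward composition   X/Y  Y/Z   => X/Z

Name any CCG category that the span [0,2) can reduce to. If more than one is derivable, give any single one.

[0,6] S   >
  [0,5] S/NP   >B
    [0,2] S/PP   >
      [0,1] "built" : (S/PP)/N
      [1,2] "bone" : N
    [2,5] PP/NP   <
      [2,4] PP\NP   <
        [2,3] "ate" : N
        [3,4] "today" : (PP\NP)\N
      [4,5] "heard" : (PP/NP)\(PP\NP)
  [5,6] "found" : NP

S/PP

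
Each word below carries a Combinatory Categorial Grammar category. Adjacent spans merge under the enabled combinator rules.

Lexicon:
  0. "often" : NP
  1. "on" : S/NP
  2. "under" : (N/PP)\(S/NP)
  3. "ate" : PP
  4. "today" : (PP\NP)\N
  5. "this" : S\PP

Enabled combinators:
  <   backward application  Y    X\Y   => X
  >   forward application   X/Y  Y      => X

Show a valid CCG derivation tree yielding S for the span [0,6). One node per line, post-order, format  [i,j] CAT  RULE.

[0,1] NP  lex  "often"
[1,2] S/NP  lex  "on"
[2,3] (N/PP)\(S/NP)  lex  "under"
[1,3] N/PP  <  k=2
[3,4] PP  lex  "ate"
[1,4] N  >  k=3
[4,5] (PP\NP)\N  lex  "today"
[1,5] PP\NP  <  k=4
[0,5] PP  <  k=1
[5,6] S\PP  lex  "this"
[0,6] S  <  k=5

[0,6] S   <
  [0,5] PP   <
    [0,1] "often" : NP
    [1,5] PP\NP   <
      [1,4] N   >
        [1,3] N/PP   <
          [1,2] "on" : S/NP
          [2,3] "under" : (N/PP)\(S/NP)
        [3,4] "ate" : PP
      [4,5] "today" : (PP\NP)\N
  [5,6] "this" : S\PP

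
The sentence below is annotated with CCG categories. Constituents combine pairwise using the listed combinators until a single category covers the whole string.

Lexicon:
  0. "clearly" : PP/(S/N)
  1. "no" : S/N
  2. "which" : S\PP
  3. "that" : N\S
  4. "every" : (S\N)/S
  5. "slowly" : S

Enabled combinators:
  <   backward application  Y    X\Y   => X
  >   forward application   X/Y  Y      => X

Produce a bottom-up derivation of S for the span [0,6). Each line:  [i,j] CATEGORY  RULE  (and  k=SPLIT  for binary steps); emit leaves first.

[0,1] PP/(S/N)  lex  "clearly"
[1,2] S/N  lex  "no"
[0,2] PP  >  k=1
[2,3] S\PP  lex  "which"
[0,3] S  <  k=2
[3,4] N\S  lex  "that"
[0,4] N  <  k=3
[4,5] (S\N)/S  lex  "every"
[5,6] S  lex  "slowly"
[4,6] S\N  >  k=5
[0,6] S  <  k=4

[0,6] S   <
  [0,4] N   <
    [0,3] S   <
      [0,2] PP   >
        [0,1] "clearly" : PP/(S/N)
        [1,2] "no" : S/N
      [2,3] "which" : S\PP
    [3,4] "that" : N\S
  [4,6] S\N   >
    [4,5] "every" : (S\N)/S
    [5,6] "slowly" : S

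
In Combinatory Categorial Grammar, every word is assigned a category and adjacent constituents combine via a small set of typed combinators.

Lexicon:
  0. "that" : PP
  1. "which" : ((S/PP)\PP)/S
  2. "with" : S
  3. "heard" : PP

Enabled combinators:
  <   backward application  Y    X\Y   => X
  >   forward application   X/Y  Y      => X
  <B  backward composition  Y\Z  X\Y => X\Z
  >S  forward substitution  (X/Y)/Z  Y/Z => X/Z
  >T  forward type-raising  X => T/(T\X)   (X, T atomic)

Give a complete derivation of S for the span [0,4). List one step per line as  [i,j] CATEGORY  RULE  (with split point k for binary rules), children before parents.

[0,4] S   >
  [0,3] S/PP   <
    [0,1] "that" : PP
    [1,3] (S/PP)\PP   >
      [1,2] "which" : ((S/PP)\PP)/S
      [2,3] "with" : S
  [3,4] "heard" : PP

[0,1] PP  lex  "that"
[1,2] ((S/PP)\PP)/S  lex  "which"
[2,3] S  lex  "with"
[1,3] (S/PP)\PP  >  k=2
[0,3] S/PP  <  k=1
[3,4] PP  lex  "heard"
[0,4] S  >  k=3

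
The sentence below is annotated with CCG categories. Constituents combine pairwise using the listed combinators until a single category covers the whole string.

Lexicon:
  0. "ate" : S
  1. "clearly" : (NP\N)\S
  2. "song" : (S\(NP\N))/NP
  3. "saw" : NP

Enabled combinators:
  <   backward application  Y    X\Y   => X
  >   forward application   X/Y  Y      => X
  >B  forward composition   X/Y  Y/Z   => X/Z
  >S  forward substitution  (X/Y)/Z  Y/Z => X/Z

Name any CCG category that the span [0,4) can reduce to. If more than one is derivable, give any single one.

S

[0,4] S   <
  [0,2] NP\N   <
    [0,1] "ate" : S
    [1,2] "clearly" : (NP\N)\S
  [2,4] S\(NP\N)   >
    [2,3] "song" : (S\(NP\N))/NP
    [3,4] "saw" : NP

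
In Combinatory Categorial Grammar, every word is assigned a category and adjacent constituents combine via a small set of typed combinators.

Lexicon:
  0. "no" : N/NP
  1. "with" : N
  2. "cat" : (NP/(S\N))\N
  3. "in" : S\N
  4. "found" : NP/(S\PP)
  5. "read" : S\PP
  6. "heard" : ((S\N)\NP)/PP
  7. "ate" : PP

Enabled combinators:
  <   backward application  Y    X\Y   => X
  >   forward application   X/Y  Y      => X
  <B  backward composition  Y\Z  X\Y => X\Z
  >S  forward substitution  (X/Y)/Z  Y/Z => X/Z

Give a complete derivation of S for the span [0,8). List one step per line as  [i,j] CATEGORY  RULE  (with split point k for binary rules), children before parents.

[0,8] S   <
  [0,4] N   >
    [0,1] "no" : N/NP
    [1,4] NP   >
      [1,3] NP/(S\N)   <
        [1,2] "with" : N
        [2,3] "cat" : (NP/(S\N))\N
      [3,4] "in" : S\N
  [4,8] S\N   <
    [4,6] NP   >
      [4,5] "found" : NP/(S\PP)
      [5,6] "read" : S\PP
    [6,8] (S\N)\NP   >
      [6,7] "heard" : ((S\N)\NP)/PP
      [7,8] "ate" : PP

[0,1] N/NP  lex  "no"
[1,2] N  lex  "with"
[2,3] (NP/(S\N))\N  lex  "cat"
[1,3] NP/(S\N)  <  k=2
[3,4] S\N  lex  "in"
[1,4] NP  >  k=3
[0,4] N  >  k=1
[4,5] NP/(S\PP)  lex  "found"
[5,6] S\PP  lex  "read"
[4,6] NP  >  k=5
[6,7] ((S\N)\NP)/PP  lex  "heard"
[7,8] PP  lex  "ate"
[6,8] (S\N)\NP  >  k=7
[4,8] S\N  <  k=6
[0,8] S  <  k=4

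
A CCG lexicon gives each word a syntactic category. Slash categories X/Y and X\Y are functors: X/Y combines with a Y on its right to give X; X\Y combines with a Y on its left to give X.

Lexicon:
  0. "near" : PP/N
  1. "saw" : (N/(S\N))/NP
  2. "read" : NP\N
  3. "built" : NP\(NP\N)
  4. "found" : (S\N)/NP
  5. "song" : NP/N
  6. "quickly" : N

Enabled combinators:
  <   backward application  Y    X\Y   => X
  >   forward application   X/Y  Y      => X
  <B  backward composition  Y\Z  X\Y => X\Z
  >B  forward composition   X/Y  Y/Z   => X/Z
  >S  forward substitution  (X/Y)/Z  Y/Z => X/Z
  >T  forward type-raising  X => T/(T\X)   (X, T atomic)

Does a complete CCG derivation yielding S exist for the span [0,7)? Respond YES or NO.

PP/N (N/(S\N))/NP NP\N NP\(NP\N) (S\N)/NP NP/N N
CKY chart[0,7] = {N/(N\PP), NP/(NP\PP), PP, PP/(NP\NP), PP/(N\N), PP/(PP\PP), S/(S\PP)}; S ∉ chart

NO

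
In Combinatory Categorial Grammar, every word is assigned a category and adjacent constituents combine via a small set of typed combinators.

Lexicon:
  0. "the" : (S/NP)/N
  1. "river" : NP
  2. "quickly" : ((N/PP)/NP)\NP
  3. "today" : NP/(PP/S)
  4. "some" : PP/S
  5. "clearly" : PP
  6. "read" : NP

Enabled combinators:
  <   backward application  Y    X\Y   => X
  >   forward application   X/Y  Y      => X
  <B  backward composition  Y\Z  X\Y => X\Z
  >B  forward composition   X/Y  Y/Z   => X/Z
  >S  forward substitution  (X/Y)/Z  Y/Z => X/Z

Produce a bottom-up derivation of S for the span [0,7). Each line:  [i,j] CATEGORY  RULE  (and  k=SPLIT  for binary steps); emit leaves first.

[0,7] S   >
  [0,6] S/NP   >
    [0,1] "the" : (S/NP)/N
    [1,6] N   >
      [1,5] N/PP   >
        [1,3] (N/PP)/NP   <
          [1,2] "river" : NP
          [2,3] "quickly" : ((N/PP)/NP)\NP
        [3,5] NP   >
          [3,4] "today" : NP/(PP/S)
          [4,5] "some" : PP/S
      [5,6] "clearly" : PP
  [6,7] "read" : NP

[0,1] (S/NP)/N  lex  "the"
[1,2] NP  lex  "river"
[2,3] ((N/PP)/NP)\NP  lex  "quickly"
[1,3] (N/PP)/NP  <  k=2
[3,4] NP/(PP/S)  lex  "today"
[4,5] PP/S  lex  "some"
[3,5] NP  >  k=4
[1,5] N/PP  >  k=3
[5,6] PP  lex  "clearly"
[1,6] N  >  k=5
[0,6] S/NP  >  k=1
[6,7] NP  lex  "read"
[0,7] S  >  k=6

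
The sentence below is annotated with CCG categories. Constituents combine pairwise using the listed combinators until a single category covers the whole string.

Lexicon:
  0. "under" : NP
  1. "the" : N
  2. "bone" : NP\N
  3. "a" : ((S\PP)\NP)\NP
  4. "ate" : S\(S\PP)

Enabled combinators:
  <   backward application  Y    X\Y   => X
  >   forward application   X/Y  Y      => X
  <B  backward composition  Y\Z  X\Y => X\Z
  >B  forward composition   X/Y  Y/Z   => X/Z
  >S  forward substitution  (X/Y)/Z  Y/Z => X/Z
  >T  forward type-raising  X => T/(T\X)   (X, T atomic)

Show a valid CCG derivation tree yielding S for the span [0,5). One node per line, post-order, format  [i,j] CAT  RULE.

[0,5] S   <
  [0,4] S\PP   <
    [0,1] "under" : NP
    [1,4] (S\PP)\NP   <
      [1,3] NP   >
        [1,2] NP/(NP\N)   >T
          [1,2] "the" : N
        [2,3] "bone" : NP\N
      [3,4] "a" : ((S\PP)\NP)\NP
  [4,5] "ate" : S\(S\PP)

[0,1] NP  lex  "under"
[1,2] N  lex  "the"
[1,2] NP/(NP\N)  >T
[2,3] NP\N  lex  "bone"
[1,3] NP  >  k=2
[3,4] ((S\PP)\NP)\NP  lex  "a"
[1,4] (S\PP)\NP  <  k=3
[0,4] S\PP  <  k=1
[4,5] S\(S\PP)  lex  "ate"
[0,5] S  <  k=4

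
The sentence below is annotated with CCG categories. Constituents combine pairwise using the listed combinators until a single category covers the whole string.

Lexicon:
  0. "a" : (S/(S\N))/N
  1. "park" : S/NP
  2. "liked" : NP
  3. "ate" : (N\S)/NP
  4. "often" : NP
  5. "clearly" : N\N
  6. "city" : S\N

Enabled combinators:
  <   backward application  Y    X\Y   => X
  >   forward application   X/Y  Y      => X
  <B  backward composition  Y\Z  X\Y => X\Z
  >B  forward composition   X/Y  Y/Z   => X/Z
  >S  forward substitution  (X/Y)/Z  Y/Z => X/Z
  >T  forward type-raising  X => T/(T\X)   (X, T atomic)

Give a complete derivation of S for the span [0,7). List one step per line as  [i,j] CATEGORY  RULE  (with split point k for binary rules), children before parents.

[0,7] S   >
  [0,6] S/(S\N)   >
    [0,1] "a" : (S/(S\N))/N
    [1,6] N   <
      [1,3] S   >
        [1,2] "park" : S/NP
        [2,3] "liked" : NP
      [3,6] N\S   <B
        [3,5] N\S   >
          [3,4] "ate" : (N\S)/NP
          [4,5] "often" : NP
        [5,6] "clearly" : N\N
  [6,7] "city" : S\N

[0,1] (S/(S\N))/N  lex  "a"
[1,2] S/NP  lex  "park"
[2,3] NP  lex  "liked"
[1,3] S  >  k=2
[3,4] (N\S)/NP  lex  "ate"
[4,5] NP  lex  "often"
[3,5] N\S  >  k=4
[5,6] N\N  lex  "clearly"
[3,6] N\S  <B  k=5
[1,6] N  <  k=3
[0,6] S/(S\N)  >  k=1
[6,7] S\N  lex  "city"
[0,7] S  >  k=6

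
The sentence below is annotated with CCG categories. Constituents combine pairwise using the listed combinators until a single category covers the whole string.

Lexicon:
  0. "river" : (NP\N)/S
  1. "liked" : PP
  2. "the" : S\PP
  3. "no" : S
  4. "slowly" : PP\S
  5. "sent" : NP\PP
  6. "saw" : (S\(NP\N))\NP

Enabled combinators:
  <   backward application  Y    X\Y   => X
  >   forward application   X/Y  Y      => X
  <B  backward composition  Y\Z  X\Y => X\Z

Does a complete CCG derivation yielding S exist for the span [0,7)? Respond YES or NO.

YES

[0,7] S   <
  [0,3] NP\N   >
    [0,1] "river" : (NP\N)/S
    [1,3] S   <
      [1,2] "liked" : PP
      [2,3] "the" : S\PP
  [3,7] S\(NP\N)   <
    [3,6] NP   <
      [3,4] "no" : S
      [4,6] NP\S   <B
        [4,5] "slowly" : PP\S
        [5,6] "sent" : NP\PP
    [6,7] "saw" : (S\(NP\N))\NP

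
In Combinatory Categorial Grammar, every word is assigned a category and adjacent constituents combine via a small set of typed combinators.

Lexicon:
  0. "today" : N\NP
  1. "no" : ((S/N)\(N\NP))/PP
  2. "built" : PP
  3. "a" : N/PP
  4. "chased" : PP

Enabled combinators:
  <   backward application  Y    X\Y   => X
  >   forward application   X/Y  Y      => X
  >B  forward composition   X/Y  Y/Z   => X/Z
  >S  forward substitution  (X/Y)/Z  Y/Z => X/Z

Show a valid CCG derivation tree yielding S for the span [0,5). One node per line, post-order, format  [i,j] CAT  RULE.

[0,5] S   >
  [0,3] S/N   <
    [0,1] "today" : N\NP
    [1,3] (S/N)\(N\NP)   >
      [1,2] "no" : ((S/N)\(N\NP))/PP
      [2,3] "built" : PP
  [3,5] N   >
    [3,4] "a" : N/PP
    [4,5] "chased" : PP

[0,1] N\NP  lex  "today"
[1,2] ((S/N)\(N\NP))/PP  lex  "no"
[2,3] PP  lex  "built"
[1,3] (S/N)\(N\NP)  >  k=2
[0,3] S/N  <  k=1
[3,4] N/PP  lex  "a"
[4,5] PP  lex  "chased"
[3,5] N  >  k=4
[0,5] S  >  k=3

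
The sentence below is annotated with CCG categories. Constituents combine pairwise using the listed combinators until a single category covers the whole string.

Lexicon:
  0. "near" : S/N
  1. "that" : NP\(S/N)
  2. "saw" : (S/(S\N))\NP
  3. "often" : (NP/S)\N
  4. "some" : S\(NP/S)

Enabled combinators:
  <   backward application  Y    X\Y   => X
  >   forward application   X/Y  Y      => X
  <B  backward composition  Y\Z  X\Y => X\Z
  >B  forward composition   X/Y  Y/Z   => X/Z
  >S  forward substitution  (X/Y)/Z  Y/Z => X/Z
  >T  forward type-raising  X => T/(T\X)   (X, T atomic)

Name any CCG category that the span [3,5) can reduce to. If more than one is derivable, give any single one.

S\N

[0,5] S   >
  [0,3] S/(S\N)   <
    [0,2] NP   <
      [0,1] "near" : S/N
      [1,2] "that" : NP\(S/N)
    [2,3] "saw" : (S/(S\N))\NP
  [3,5] S\N   <B
    [3,4] "often" : (NP/S)\N
    [4,5] "some" : S\(NP/S)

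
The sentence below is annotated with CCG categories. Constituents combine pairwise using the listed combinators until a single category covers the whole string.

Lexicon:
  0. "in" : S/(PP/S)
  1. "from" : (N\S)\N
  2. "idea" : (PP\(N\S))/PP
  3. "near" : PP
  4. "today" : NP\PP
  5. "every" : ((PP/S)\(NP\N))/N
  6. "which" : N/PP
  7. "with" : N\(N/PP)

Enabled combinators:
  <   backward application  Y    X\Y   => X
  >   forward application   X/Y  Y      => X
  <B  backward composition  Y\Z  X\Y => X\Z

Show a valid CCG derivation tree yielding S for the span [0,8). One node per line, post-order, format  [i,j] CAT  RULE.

[0,1] S/(PP/S)  lex  "in"
[1,2] (N\S)\N  lex  "from"
[2,3] (PP\(N\S))/PP  lex  "idea"
[3,4] PP  lex  "near"
[2,4] PP\(N\S)  >  k=3
[1,4] PP\N  <B  k=2
[4,5] NP\PP  lex  "today"
[1,5] NP\N  <B  k=4
[5,6] ((PP/S)\(NP\N))/N  lex  "every"
[6,7] N/PP  lex  "which"
[7,8] N\(N/PP)  lex  "with"
[6,8] N  <  k=7
[5,8] (PP/S)\(NP\N)  >  k=6
[1,8] PP/S  <  k=5
[0,8] S  >  k=1

[0,8] S   >
  [0,1] "in" : S/(PP/S)
  [1,8] PP/S   <
    [1,5] NP\N   <B
      [1,4] PP\N   <B
        [1,2] "from" : (N\S)\N
        [2,4] PP\(N\S)   >
          [2,3] "idea" : (PP\(N\S))/PP
          [3,4] "near" : PP
      [4,5] "today" : NP\PP
    [5,8] (PP/S)\(NP\N)   >
      [5,6] "every" : ((PP/S)\(NP\N))/N
      [6,8] N   <
        [6,7] "which" : N/PP
        [7,8] "with" : N\(N/PP)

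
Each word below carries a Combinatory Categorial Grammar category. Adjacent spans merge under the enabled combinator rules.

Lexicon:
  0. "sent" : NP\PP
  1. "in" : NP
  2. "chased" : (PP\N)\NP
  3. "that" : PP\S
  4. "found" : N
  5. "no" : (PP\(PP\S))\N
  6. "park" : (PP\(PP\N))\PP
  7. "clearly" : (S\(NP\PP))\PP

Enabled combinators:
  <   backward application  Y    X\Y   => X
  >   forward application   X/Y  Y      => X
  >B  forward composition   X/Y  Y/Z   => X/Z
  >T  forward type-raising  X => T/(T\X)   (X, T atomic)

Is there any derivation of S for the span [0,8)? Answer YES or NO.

[0,8] S   <
  [0,1] "sent" : NP\PP
  [1,8] S\(NP\PP)   <
    [1,7] PP   <
      [1,3] PP\N   <
        [1,2] "in" : NP
        [2,3] "chased" : (PP\N)\NP
      [3,7] PP\(PP\N)   <
        [3,6] PP   <
          [3,4] "that" : PP\S
          [4,6] PP\(PP\S)   <
            [4,5] "found" : N
            [5,6] "no" : (PP\(PP\S))\N
        [6,7] "park" : (PP\(PP\N))\PP
    [7,8] "clearly" : (S\(NP\PP))\PP

YES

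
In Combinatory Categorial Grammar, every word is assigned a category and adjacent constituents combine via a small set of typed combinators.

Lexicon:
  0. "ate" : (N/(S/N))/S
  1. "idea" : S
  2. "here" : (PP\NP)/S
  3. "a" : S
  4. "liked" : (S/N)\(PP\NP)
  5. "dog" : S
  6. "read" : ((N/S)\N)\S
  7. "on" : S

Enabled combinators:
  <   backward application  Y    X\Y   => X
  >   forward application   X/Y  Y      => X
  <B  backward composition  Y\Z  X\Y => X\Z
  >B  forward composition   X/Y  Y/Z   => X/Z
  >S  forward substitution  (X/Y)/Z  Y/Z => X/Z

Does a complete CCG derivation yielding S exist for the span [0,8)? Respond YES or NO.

NO

(N/(S/N))/S S (PP\NP)/S S (S/N)\(PP\NP) S ((N/S)\N)\S S
CKY chart[0,8] = {N}; S ∉ chart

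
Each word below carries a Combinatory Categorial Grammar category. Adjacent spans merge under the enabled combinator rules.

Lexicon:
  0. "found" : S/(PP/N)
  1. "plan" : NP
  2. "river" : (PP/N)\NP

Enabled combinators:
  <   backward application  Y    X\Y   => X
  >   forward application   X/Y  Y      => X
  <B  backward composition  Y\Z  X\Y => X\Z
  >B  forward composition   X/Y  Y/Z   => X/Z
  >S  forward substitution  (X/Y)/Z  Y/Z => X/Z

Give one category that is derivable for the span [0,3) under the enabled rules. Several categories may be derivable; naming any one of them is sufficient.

S

[0,3] S   >
  [0,1] "found" : S/(PP/N)
  [1,3] PP/N   <
    [1,2] "plan" : NP
    [2,3] "river" : (PP/N)\NP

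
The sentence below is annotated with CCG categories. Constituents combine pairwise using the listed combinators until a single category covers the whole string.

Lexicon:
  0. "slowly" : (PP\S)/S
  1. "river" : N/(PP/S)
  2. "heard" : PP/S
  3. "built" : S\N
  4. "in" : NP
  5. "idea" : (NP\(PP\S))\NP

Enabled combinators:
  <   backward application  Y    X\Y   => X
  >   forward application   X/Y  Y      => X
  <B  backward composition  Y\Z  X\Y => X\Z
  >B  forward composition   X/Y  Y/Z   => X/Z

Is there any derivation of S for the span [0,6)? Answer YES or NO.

(PP\S)/S N/(PP/S) PP/S S\N NP (NP\(PP\S))\NP
CKY chart[0,6] = {NP}; S ∉ chart

NO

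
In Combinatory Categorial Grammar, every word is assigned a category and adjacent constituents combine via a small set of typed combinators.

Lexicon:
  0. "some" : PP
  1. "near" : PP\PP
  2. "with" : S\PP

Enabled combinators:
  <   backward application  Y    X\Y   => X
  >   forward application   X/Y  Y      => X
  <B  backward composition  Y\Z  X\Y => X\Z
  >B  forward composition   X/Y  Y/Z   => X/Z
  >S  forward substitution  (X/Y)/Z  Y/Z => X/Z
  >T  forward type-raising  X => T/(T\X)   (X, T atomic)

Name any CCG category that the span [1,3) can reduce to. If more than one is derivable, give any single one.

S\PP

[0,3] S   <
  [0,1] "some" : PP
  [1,3] S\PP   <B
    [1,2] "near" : PP\PP
    [2,3] "with" : S\PP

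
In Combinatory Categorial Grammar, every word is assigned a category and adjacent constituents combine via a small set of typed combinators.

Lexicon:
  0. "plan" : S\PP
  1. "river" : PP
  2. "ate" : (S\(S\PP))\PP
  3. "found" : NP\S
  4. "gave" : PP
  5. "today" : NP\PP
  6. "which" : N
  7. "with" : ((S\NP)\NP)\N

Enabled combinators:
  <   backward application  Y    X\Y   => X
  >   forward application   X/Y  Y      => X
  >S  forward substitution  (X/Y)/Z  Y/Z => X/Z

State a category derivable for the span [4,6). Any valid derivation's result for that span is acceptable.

[0,8] S   <
  [0,4] NP   <
    [0,3] S   <
      [0,1] "plan" : S\PP
      [1,3] S\(S\PP)   <
        [1,2] "river" : PP
        [2,3] "ate" : (S\(S\PP))\PP
    [3,4] "found" : NP\S
  [4,8] S\NP   <
    [4,6] NP   <
      [4,5] "gave" : PP
      [5,6] "today" : NP\PP
    [6,8] (S\NP)\NP   <
      [6,7] "which" : N
      [7,8] "with" : ((S\NP)\NP)\N

NP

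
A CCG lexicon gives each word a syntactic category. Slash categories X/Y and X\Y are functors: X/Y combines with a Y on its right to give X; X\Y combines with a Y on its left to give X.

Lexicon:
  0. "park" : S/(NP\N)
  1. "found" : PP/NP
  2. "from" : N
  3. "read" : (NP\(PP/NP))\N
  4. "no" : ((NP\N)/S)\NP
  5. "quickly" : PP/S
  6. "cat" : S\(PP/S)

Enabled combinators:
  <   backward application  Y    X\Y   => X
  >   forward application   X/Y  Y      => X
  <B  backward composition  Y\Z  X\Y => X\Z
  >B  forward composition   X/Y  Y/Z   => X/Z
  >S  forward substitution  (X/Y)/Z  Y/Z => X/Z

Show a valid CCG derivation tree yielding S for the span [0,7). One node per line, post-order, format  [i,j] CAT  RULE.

[0,7] S   >
  [0,1] "park" : S/(NP\N)
  [1,7] NP\N   >
    [1,5] (NP\N)/S   <
      [1,4] NP   <
        [1,2] "found" : PP/NP
        [2,4] NP\(PP/NP)   <
          [2,3] "from" : N
          [3,4] "read" : (NP\(PP/NP))\N
      [4,5] "no" : ((NP\N)/S)\NP
    [5,7] S   <
      [5,6] "quickly" : PP/S
      [6,7] "cat" : S\(PP/S)

[0,1] S/(NP\N)  lex  "park"
[1,2] PP/NP  lex  "found"
[2,3] N  lex  "from"
[3,4] (NP\(PP/NP))\N  lex  "read"
[2,4] NP\(PP/NP)  <  k=3
[1,4] NP  <  k=2
[4,5] ((NP\N)/S)\NP  lex  "no"
[1,5] (NP\N)/S  <  k=4
[5,6] PP/S  lex  "quickly"
[6,7] S\(PP/S)  lex  "cat"
[5,7] S  <  k=6
[1,7] NP\N  >  k=5
[0,7] S  >  k=1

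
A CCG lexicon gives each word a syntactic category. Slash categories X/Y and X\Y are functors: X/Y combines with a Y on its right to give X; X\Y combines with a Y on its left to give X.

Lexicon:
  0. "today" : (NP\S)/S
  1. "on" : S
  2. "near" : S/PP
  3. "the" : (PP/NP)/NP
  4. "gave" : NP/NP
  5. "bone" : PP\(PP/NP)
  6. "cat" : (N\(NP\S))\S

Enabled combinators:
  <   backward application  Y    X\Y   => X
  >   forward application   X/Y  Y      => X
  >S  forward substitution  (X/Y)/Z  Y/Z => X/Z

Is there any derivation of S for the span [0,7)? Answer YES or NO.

(NP\S)/S S S/PP (PP/NP)/NP NP/NP PP\(PP/NP) (N\(NP\S))\S
CKY chart[0,7] = {N}; S ∉ chart

NO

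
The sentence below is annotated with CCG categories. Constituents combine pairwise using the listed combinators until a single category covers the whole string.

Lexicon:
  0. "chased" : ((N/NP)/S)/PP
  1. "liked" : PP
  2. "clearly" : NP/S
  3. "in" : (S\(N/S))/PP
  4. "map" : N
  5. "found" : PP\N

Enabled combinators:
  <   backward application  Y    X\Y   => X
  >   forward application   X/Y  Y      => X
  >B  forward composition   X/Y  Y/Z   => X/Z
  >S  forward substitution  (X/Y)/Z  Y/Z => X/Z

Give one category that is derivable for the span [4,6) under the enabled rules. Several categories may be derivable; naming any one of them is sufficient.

[0,6] S   <
  [0,3] N/S   >S
    [0,2] (N/NP)/S   >
      [0,1] "chased" : ((N/NP)/S)/PP
      [1,2] "liked" : PP
    [2,3] "clearly" : NP/S
  [3,6] S\(N/S)   >
    [3,4] "in" : (S\(N/S))/PP
    [4,6] PP   <
      [4,5] "map" : N
      [5,6] "found" : PP\N

PP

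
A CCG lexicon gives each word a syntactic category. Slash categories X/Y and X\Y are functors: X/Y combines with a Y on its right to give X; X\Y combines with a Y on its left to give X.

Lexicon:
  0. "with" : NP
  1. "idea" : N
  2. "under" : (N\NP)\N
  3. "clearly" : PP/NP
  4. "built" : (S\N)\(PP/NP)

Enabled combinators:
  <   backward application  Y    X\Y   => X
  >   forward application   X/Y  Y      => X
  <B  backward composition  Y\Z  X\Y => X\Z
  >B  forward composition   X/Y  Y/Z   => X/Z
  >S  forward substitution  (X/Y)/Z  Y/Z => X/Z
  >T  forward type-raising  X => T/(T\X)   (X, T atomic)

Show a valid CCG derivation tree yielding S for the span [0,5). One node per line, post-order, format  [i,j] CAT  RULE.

[0,5] S   <
  [0,3] N   >
    [0,1] N/(N\NP)   >T
      [0,1] "with" : NP
    [1,3] N\NP   <
      [1,2] "idea" : N
      [2,3] "under" : (N\NP)\N
  [3,5] S\N   <
    [3,4] "clearly" : PP/NP
    [4,5] "built" : (S\N)\(PP/NP)

[0,1] NP  lex  "with"
[0,1] N/(N\NP)  >T
[1,2] N  lex  "idea"
[2,3] (N\NP)\N  lex  "under"
[1,3] N\NP  <  k=2
[0,3] N  >  k=1
[3,4] PP/NP  lex  "clearly"
[4,5] (S\N)\(PP/NP)  lex  "built"
[3,5] S\N  <  k=4
[0,5] S  <  k=3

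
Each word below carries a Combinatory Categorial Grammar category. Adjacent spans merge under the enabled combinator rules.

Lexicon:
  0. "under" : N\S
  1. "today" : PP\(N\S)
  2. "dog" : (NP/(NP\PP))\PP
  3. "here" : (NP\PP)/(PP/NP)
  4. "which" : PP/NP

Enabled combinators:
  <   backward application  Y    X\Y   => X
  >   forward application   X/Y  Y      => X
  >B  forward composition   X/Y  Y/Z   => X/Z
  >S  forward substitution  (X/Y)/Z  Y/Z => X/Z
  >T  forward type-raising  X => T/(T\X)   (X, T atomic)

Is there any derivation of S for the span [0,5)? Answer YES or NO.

N\S PP\(N\S) (NP/(NP\PP))\PP (NP\PP)/(PP/NP) PP/NP
CKY chart[0,5] = {N/(N\NP), NP, NP/(NP\NP), PP/(PP\NP), S/(S\NP)}; S ∉ chart

NO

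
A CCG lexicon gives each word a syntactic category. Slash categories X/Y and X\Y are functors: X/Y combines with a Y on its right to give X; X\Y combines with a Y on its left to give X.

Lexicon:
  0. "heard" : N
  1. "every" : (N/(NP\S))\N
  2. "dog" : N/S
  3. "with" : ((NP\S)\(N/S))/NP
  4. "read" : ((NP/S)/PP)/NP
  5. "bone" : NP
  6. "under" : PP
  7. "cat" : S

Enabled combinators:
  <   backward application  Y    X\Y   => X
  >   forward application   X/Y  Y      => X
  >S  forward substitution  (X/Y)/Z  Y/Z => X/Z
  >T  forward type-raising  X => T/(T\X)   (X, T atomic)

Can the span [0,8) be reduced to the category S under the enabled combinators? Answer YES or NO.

NO

N (N/(NP\S))\N N/S ((NP\S)\(N/S))/NP ((NP/S)/PP)/NP NP PP S
CKY chart[0,8] = {N, N/(N\N), NP/(NP\N), PP/(PP\N), S/(S\N)}; S ∉ chart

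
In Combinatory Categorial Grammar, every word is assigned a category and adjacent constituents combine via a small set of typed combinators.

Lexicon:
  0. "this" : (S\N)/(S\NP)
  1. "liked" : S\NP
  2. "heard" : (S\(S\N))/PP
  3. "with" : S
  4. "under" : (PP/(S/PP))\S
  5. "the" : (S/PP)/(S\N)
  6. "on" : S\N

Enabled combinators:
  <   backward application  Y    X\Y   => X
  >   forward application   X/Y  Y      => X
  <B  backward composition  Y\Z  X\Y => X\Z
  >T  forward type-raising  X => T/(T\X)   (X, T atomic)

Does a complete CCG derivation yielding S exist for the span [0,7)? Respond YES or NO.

YES

[0,7] S   <
  [0,2] S\N   >
    [0,1] "this" : (S\N)/(S\NP)
    [1,2] "liked" : S\NP
  [2,7] S\(S\N)   >
    [2,3] "heard" : (S\(S\N))/PP
    [3,7] PP   >
      [3,5] PP/(S/PP)   <
        [3,4] "with" : S
        [4,5] "under" : (PP/(S/PP))\S
      [5,7] S/PP   >
        [5,6] "the" : (S/PP)/(S\N)
        [6,7] "on" : S\N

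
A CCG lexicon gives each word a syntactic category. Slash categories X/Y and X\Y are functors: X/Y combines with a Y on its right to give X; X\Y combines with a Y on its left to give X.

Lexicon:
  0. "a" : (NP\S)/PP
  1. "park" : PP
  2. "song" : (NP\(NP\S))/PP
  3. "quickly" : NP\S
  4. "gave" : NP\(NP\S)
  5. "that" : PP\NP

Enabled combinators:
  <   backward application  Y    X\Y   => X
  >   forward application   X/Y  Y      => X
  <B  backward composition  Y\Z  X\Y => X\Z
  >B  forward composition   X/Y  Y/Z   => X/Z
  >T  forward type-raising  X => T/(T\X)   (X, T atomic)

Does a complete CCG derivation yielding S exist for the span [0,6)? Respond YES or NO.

NO

(NP\S)/PP PP (NP\(NP\S))/PP NP\S NP\(NP\S) PP\NP
CKY chart[0,6] = {N/(N\NP), NP, NP/(NP\NP), PP/(PP\NP), S/(S\NP)}; S ∉ chart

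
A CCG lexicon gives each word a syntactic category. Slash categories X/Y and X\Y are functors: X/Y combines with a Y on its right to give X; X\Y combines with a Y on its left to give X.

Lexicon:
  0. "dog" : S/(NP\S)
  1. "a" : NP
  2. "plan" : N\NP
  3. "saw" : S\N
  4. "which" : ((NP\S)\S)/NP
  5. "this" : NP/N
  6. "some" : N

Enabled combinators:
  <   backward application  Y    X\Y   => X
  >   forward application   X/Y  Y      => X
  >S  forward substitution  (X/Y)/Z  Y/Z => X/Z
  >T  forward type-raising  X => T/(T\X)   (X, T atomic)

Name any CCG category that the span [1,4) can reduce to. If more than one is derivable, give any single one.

S

[0,7] S   >
  [0,1] "dog" : S/(NP\S)
  [1,7] NP\S   <
    [1,4] S   <
      [1,3] N   <
        [1,2] "a" : NP
        [2,3] "plan" : N\NP
      [3,4] "saw" : S\N
    [4,7] (NP\S)\S   >
      [4,5] "which" : ((NP\S)\S)/NP
      [5,7] NP   >
        [5,6] "this" : NP/N
        [6,7] "some" : N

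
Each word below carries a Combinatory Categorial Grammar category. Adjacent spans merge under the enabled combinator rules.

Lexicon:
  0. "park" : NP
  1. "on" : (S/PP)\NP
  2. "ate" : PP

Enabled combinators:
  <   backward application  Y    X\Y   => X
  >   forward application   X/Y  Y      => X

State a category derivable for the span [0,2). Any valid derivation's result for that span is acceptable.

S/PP

[0,3] S   >
  [0,2] S/PP   <
    [0,1] "park" : NP
    [1,2] "on" : (S/PP)\NP
  [2,3] "ate" : PP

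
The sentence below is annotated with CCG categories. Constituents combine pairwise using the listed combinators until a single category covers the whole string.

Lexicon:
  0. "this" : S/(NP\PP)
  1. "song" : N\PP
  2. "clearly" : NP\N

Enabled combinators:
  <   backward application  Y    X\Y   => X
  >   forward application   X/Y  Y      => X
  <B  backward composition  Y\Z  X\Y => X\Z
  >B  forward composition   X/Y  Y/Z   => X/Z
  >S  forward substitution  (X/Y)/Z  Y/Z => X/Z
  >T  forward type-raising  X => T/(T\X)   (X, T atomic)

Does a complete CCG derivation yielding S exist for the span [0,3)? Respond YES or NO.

[0,3] S   >
  [0,1] "this" : S/(NP\PP)
  [1,3] NP\PP   <B
    [1,2] "song" : N\PP
    [2,3] "clearly" : NP\N

YES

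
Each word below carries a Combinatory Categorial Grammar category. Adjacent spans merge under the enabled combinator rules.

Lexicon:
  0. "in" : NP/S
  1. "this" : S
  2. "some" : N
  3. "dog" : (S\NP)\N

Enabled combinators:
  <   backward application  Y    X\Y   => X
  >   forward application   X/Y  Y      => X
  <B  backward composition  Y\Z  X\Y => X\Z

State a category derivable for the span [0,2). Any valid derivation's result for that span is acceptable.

[0,4] S   <
  [0,2] NP   >
    [0,1] "in" : NP/S
    [1,2] "this" : S
  [2,4] S\NP   <
    [2,3] "some" : N
    [3,4] "dog" : (S\NP)\N

NP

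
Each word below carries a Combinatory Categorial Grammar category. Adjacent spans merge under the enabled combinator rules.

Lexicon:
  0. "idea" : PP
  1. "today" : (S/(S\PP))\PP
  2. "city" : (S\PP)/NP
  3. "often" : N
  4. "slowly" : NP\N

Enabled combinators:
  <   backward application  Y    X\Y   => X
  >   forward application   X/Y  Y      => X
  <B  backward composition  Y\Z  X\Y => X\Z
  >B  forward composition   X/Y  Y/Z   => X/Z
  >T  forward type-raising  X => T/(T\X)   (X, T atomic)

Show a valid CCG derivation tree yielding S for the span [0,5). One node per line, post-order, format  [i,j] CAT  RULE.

[0,5] S   >
  [0,2] S/(S\PP)   <
    [0,1] "idea" : PP
    [1,2] "today" : (S/(S\PP))\PP
  [2,5] S\PP   >
    [2,3] "city" : (S\PP)/NP
    [3,5] NP   <
      [3,4] "often" : N
      [4,5] "slowly" : NP\N

[0,1] PP  lex  "idea"
[1,2] (S/(S\PP))\PP  lex  "today"
[0,2] S/(S\PP)  <  k=1
[2,3] (S\PP)/NP  lex  "city"
[3,4] N  lex  "often"
[4,5] NP\N  lex  "slowly"
[3,5] NP  <  k=4
[2,5] S\PP  >  k=3
[0,5] S  >  k=2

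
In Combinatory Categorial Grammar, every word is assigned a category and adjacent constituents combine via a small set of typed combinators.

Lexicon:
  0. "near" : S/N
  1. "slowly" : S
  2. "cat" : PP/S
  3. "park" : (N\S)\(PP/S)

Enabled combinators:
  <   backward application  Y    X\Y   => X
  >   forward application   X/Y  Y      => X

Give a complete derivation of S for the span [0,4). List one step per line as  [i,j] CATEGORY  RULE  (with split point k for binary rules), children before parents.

[0,4] S   >
  [0,1] "near" : S/N
  [1,4] N   <
    [1,2] "slowly" : S
    [2,4] N\S   <
      [2,3] "cat" : PP/S
      [3,4] "park" : (N\S)\(PP/S)

[0,1] S/N  lex  "near"
[1,2] S  lex  "slowly"
[2,3] PP/S  lex  "cat"
[3,4] (N\S)\(PP/S)  lex  "park"
[2,4] N\S  <  k=3
[1,4] N  <  k=2
[0,4] S  >  k=1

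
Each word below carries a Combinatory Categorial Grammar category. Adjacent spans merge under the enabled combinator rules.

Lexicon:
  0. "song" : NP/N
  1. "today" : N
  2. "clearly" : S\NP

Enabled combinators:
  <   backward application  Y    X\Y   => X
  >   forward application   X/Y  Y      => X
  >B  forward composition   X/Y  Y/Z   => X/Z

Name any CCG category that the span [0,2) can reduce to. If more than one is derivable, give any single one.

[0,3] S   <
  [0,2] NP   >
    [0,1] "song" : NP/N
    [1,2] "today" : N
  [2,3] "clearly" : S\NP

NP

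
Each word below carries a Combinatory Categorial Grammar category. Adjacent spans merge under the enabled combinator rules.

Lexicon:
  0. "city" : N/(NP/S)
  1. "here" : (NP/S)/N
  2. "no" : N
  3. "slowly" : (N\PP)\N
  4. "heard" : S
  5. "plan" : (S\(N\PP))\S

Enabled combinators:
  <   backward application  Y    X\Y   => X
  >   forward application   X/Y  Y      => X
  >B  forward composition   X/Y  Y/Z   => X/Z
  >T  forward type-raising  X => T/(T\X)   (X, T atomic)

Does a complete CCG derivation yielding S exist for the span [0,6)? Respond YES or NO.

YES

[0,6] S   <
  [0,4] N\PP   <
    [0,3] N   >
      [0,1] "city" : N/(NP/S)
      [1,3] NP/S   >
        [1,2] "here" : (NP/S)/N
        [2,3] "no" : N
    [3,4] "slowly" : (N\PP)\N
  [4,6] S\(N\PP)   <
    [4,5] "heard" : S
    [5,6] "plan" : (S\(N\PP))\S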